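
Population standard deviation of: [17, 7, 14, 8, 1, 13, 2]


Mean = 62/7
  (17-62/7)²=3249/49
  (7-62/7)²=169/49
  (14-62/7)²=1296/49
  (8-62/7)²=36/49
  (1-62/7)²=3025/49
  (13-62/7)²=841/49
  (2-62/7)²=2304/49
Σ(x-μ)² = 1560/7
σ² = (1560/7)/7 = 1560/49

σ = √(1560/49) ≈ 5.6424


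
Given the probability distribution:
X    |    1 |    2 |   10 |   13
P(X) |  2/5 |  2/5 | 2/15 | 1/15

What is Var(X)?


E[X] = 17/5
E[X²] = 133/5
Var(X) = E[X²] - (E[X])² = 133/5 - 289/25 = 376/25

Var(X) = 376/25 ≈ 15.0400


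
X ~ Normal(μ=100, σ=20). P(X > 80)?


z = (80-100)/20 = -1.0
P(X > 80) = 1 - P(Z ≤ -1.0) = 1 - 0.1587 = 0.8413

P(X > 80) ≈ 0.8413


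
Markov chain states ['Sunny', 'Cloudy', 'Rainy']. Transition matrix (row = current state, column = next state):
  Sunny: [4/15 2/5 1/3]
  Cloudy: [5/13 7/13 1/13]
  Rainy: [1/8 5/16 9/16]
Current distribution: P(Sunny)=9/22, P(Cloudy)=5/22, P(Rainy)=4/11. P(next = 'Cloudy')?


P(next=Cloudy) = Σᵢ P(now=i)×P(i→Cloudy)
= 9/22×2/5 + 5/22×7/13 + 4/11×5/16
= 9/55 + 35/286 + 5/44 = 1143/2860

P = 1143/2860 ≈ 0.3997


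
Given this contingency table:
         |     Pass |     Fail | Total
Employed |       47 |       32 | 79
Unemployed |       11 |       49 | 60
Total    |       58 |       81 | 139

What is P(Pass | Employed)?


P(Pass | Employed) = 47/(47+32) = 47/79

P(Pass|Employed) = 47/79 ≈ 59.49%


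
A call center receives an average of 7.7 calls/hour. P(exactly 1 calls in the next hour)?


Poisson(λ=7.7): P(X=1) = e^(-λ)×λ^k/k!
= e^(-7.7) × 7.7^1 / 1!
≈ 0.0004528271829 × 7.7 / 1 ≈ 0.003487

P(X=1) ≈ 0.003487 ≈ 0.35%


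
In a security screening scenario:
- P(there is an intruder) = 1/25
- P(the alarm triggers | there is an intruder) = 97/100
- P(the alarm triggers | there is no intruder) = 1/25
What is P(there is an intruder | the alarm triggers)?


Using Bayes' theorem:
P(A|B) = P(B|A)·P(A) / P(B)

P(the alarm triggers) = 97/100 × 1/25 + 1/25 × 24/25
= 97/2500 + 24/625 = 193/2500

P(there is an intruder|the alarm triggers) = (97/2500) / (193/2500) = 97/193

P(there is an intruder|the alarm triggers) = 97/193 ≈ 50.26%


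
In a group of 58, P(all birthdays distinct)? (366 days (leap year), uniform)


P(all different) = Π(366-i)/366 for i=0..57
= (366/366)×(365/366)×...×(309/366)
= 0.008451

P ≈ 0.0085 ≈ 0.85%


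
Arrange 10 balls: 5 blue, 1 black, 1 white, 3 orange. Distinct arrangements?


10!/(5!×1!×1!×3!) = 5040

5040


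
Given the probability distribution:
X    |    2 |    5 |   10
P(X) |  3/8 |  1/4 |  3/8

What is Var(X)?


E[X] = 23/4
E[X²] = 181/4
Var(X) = E[X²] - (E[X])² = 181/4 - 529/16 = 195/16

Var(X) = 195/16 ≈ 12.1875


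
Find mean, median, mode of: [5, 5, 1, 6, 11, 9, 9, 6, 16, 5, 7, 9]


Sorted: [1, 5, 5, 5, 6, 6, 7, 9, 9, 9, 11, 16]
Mean = 89/12
Median = 13/2
Freq: {5: 3, 1: 1, 6: 2, 11: 1, 9: 3, 16: 1, 7: 1}
Mode: [5, 9]

Mean=89/12, Median=13/2, Mode=[5, 9]


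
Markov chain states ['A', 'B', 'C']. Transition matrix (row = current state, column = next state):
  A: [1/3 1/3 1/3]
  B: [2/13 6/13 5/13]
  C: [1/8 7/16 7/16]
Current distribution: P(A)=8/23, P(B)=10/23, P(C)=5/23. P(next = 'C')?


P(next=C) = Σᵢ P(now=i)×P(i→C)
= 8/23×1/3 + 10/23×5/13 + 5/23×7/16
= 8/69 + 50/299 + 35/368 = 5429/14352

P = 5429/14352 ≈ 0.3783


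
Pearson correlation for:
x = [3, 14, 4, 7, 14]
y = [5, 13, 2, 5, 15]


n=5, Σx=42, Σy=40, Σxy=450, Σx²=466, Σy²=448
r = (5×450 - 42×40)/√((5×466 - 42²)(5×448 - 40²))
= 570/√(566×640) = 570/√362240 ≈ 570/601.8638 ≈ 0.9471

r ≈ 0.9471


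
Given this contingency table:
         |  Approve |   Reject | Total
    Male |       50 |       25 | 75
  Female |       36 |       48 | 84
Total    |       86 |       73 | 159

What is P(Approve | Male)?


P(Approve | Male) = 50/(50+25) = 50/75 = 2/3

P(Approve|Male) = 2/3 ≈ 66.67%


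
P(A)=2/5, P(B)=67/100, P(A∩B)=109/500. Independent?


P(A)×P(B) = 67/250
P(A∩B) = 109/500
Not equal → NOT independent

No, not independent


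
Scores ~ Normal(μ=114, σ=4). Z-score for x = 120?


z = (x - μ)/σ = (120 - 114)/4 = 1.5

z = 1.5


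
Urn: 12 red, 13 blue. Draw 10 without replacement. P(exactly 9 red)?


Hypergeometric: C(12,9)×C(13,1)/C(25,10)
= 220×13/3268760 = 13/14858

P(X=9) = 13/14858 ≈ 0.09%


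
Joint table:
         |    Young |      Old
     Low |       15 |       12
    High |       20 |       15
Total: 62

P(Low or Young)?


P(Low∨Young) = P(Low) + P(Young) - P(Low∧Young)
= (27 + 35 - 15)/62 = 47/62

P = 47/62 ≈ 75.81%


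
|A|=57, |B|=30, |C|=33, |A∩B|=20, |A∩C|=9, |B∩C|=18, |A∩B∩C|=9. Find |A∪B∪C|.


|A∪B∪C| = 57+30+33-20-9-18+9 = 82

|A∪B∪C| = 82


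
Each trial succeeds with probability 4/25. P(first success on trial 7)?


Geometric: P(X=7) = (1-p)^(k-1)×p = (21/25)^6×4/25 = 343064484/6103515625

P(X=7) = 343064484/6103515625 ≈ 5.62%


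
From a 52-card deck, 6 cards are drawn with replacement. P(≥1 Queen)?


P(not a Queen) = 48/52 = 12/13
P(none in 6 draws) = (12/13)^6 = 2985984/4826809
P(≥1 Queen) = 1 - 2985984/4826809 = 1840825/4826809

P = 1840825/4826809 ≈ 38.14%


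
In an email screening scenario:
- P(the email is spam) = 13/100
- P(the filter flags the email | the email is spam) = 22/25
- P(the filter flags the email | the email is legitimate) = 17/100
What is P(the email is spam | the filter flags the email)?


Using Bayes' theorem:
P(A|B) = P(B|A)·P(A) / P(B)

P(the filter flags the email) = 22/25 × 13/100 + 17/100 × 87/100
= 143/1250 + 1479/10000 = 2623/10000

P(the email is spam|the filter flags the email) = (143/1250) / (2623/10000) = 1144/2623

P(the email is spam|the filter flags the email) = 1144/2623 ≈ 43.61%


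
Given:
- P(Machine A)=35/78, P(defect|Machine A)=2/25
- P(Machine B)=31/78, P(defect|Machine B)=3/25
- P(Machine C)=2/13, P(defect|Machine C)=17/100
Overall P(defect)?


P(B) = Σ P(B|Aᵢ)×P(Aᵢ)
  2/25×35/78 = 7/195
  3/25×31/78 = 31/650
  17/100×2/13 = 17/650
Sum = 107/975

P(defect) = 107/975 ≈ 10.97%


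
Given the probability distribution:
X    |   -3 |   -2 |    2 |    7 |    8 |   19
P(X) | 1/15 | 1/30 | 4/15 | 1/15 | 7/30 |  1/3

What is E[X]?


E[X] = Σ x·P(X=x)
= (-3)×(1/15) + (-2)×(1/30) + (2)×(4/15) + (7)×(1/15) + (8)×(7/30) + (19)×(1/3)
= 134/15

E[X] = 134/15


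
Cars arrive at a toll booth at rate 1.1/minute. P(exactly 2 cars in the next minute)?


Poisson(λ=1.1): P(X=2) = e^(-λ)×λ^k/k!
= e^(-1.1) × 1.1^2 / 2!
≈ 0.3328710837 × 1.21 / 2 ≈ 0.201387

P(X=2) ≈ 0.201387 ≈ 20.14%


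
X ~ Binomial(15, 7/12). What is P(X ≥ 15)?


P(X ≥ 15) = Σ P(X=i) for i=15..15
P(X=15) = 4747561509943/15407021574586368
Sum = 4747561509943/15407021574586368

P(X ≥ 15) = 4747561509943/15407021574586368 ≈ 0.03%


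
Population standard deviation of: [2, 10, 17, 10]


Mean = 39/4
  (2-39/4)²=961/16
  (10-39/4)²=1/16
  (17-39/4)²=841/16
  (10-39/4)²=1/16
Σ(x-μ)² = 451/4
σ² = (451/4)/4 = 451/16

σ = √(451/16) ≈ 5.3092


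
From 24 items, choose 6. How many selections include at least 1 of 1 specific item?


Complement: C(24,6) - C(23,6) = 134596 - 100947 = 33649

33649


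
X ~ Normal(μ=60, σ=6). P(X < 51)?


z = (51-60)/6 = -1.5
P(Z < -1.5) = 0.0668

P(X < 51) ≈ 0.0668


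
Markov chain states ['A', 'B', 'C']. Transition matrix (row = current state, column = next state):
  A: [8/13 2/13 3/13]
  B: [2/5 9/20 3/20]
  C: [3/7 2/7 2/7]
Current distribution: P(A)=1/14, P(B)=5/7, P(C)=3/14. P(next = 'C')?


P(next=C) = Σᵢ P(now=i)×P(i→C)
= 1/14×3/13 + 5/7×3/20 + 3/14×2/7
= 3/182 + 3/28 + 3/49 = 471/2548

P = 471/2548 ≈ 0.1849


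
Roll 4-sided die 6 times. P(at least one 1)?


P(no 1)^6 = (3/4)^6 = 729/4096
P(≥1) = 1 - 729/4096 = 3367/4096

P = 3367/4096 ≈ 82.20%


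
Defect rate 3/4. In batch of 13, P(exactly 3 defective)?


Binomial: P(X=3) = C(13,3)×p^3×(1-p)^10
= 286 × 27/64 × 1/1048576 = 3861/33554432

P(X=3) = 3861/33554432 ≈ 0.01%


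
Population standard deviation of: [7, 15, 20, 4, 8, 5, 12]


Mean = 71/7
  (7-71/7)²=484/49
  (15-71/7)²=1156/49
  (20-71/7)²=4761/49
  (4-71/7)²=1849/49
  (8-71/7)²=225/49
  (5-71/7)²=1296/49
  (12-71/7)²=169/49
Σ(x-μ)² = 1420/7
σ² = (1420/7)/7 = 1420/49

σ = √(1420/49) ≈ 5.3833


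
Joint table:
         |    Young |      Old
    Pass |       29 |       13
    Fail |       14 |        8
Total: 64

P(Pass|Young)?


P(Pass|Young) = 29/(29+14) = 29/43

P = 29/43 ≈ 67.44%


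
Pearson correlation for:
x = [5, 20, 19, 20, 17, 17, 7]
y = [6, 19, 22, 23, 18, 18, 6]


n=7, Σx=105, Σy=112, Σxy=1942, Σx²=1813, Σy²=2094
r = (7×1942 - 105×112)/√((7×1813 - 105²)(7×2094 - 112²))
= 1834/√(1666×2114) = 1834/√3521924 ≈ 1834/1876.6790 ≈ 0.9773

r ≈ 0.9773


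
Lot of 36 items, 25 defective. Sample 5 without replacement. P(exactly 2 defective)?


Hypergeometric: C(25,2)×C(11,3)/C(36,5)
= 300×165/376992 = 125/952

P(X=2) = 125/952 ≈ 13.13%


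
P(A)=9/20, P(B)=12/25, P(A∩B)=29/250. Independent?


P(A)×P(B) = 27/125
P(A∩B) = 29/250
Not equal → NOT independent

No, not independent


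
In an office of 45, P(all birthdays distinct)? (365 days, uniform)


P(all different) = Π(365-i)/365 for i=0..44
= (365/365)×(364/365)×...×(321/365)
= 0.059024

P ≈ 0.0590 ≈ 5.90%


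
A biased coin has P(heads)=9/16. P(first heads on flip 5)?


Geometric: P(X=5) = (1-p)^(k-1)×p = (7/16)^4×9/16 = 21609/1048576

P(X=5) = 21609/1048576 ≈ 2.06%


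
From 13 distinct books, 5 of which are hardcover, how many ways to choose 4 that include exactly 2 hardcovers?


Choose 2 of the 5 hardcovers and 2 of the other 8 books:
C(5,2)×C(8,2) = 10×28 = 280

280


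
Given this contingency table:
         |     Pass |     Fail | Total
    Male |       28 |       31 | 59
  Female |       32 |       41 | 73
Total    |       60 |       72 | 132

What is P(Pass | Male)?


P(Pass | Male) = 28/(28+31) = 28/59

P(Pass|Male) = 28/59 ≈ 47.46%


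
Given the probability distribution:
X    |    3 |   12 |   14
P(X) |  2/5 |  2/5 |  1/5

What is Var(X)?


E[X] = 44/5
E[X²] = 502/5
Var(X) = E[X²] - (E[X])² = 502/5 - 1936/25 = 574/25

Var(X) = 574/25 ≈ 22.9600


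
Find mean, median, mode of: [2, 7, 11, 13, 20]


Sorted: [2, 7, 11, 13, 20]
Mean = 53/5
Median = 11
Freq: {2: 1, 7: 1, 11: 1, 13: 1, 20: 1}
Mode: No mode

Mean=53/5, Median=11, Mode=No mode


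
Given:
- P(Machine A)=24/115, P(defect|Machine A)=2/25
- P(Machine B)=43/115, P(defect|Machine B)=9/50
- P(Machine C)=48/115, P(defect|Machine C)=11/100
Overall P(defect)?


P(B) = Σ P(B|Aᵢ)×P(Aᵢ)
  2/25×24/115 = 48/2875
  9/50×43/115 = 387/5750
  11/100×48/115 = 132/2875
Sum = 747/5750

P(defect) = 747/5750 ≈ 12.99%


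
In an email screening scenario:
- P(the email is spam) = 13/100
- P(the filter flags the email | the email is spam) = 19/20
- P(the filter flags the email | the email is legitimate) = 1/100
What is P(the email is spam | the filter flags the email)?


Using Bayes' theorem:
P(A|B) = P(B|A)·P(A) / P(B)

P(the filter flags the email) = 19/20 × 13/100 + 1/100 × 87/100
= 247/2000 + 87/10000 = 661/5000

P(the email is spam|the filter flags the email) = (247/2000) / (661/5000) = 1235/1322

P(the email is spam|the filter flags the email) = 1235/1322 ≈ 93.42%


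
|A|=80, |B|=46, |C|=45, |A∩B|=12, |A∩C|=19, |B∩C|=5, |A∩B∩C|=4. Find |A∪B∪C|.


|A∪B∪C| = 80+46+45-12-19-5+4 = 139

|A∪B∪C| = 139


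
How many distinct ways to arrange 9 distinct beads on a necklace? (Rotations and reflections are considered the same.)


Free circular arrangements: rotations and reflections both identified.
(n-1)!/2 = 8!/2 = 40320/2 = 20160

20160


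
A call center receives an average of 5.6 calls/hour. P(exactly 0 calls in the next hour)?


Poisson(λ=5.6): P(X=0) = e^(-λ)×λ^k/k!
= e^(-5.6) × 5.6^0 / 0!
≈ 0.003697863716 × 1 / 1 ≈ 0.003698

P(X=0) ≈ 0.003698 ≈ 0.37%


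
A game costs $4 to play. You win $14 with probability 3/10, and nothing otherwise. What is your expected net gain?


E[gain] = (14-4)×3/10 + (-4)×7/10
= 3 - 14/5 = 1/5

Expected net gain = $1/5 ≈ $0.20


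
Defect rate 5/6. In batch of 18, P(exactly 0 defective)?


Binomial: P(X=0) = C(18,0)×p^0×(1-p)^18
= 1 × 1 × 1/101559956668416 = 1/101559956668416

P(X=0) = 1/101559956668416 ≈ 0.00%


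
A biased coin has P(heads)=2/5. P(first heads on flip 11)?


Geometric: P(X=11) = (1-p)^(k-1)×p = (3/5)^10×2/5 = 118098/48828125

P(X=11) = 118098/48828125 ≈ 0.24%


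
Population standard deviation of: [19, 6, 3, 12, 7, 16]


Mean = 63/6 = 21/2
  (19-21/2)²=289/4
  (6-21/2)²=81/4
  (3-21/2)²=225/4
  (12-21/2)²=9/4
  (7-21/2)²=49/4
  (16-21/2)²=121/4
Σ(x-μ)² = 387/2
σ² = (387/2)/6 = 129/4

σ = √(129/4) ≈ 5.6789


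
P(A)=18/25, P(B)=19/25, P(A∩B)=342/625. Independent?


P(A)×P(B) = 342/625
P(A∩B) = 342/625
Equal ✓ → Independent

Yes, independent


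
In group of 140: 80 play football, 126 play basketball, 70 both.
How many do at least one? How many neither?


|A∪B| = 80+126-70 = 136
Neither = 140-136 = 4

At least one: 136; Neither: 4


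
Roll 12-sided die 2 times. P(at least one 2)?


P(no 2)^2 = (11/12)^2 = 121/144
P(≥1) = 1 - 121/144 = 23/144

P = 23/144 ≈ 15.97%


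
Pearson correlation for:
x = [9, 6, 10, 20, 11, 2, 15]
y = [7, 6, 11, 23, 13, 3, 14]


n=7, Σx=73, Σy=77, Σxy=1028, Σx²=967, Σy²=1109
r = (7×1028 - 73×77)/√((7×967 - 73²)(7×1109 - 77²))
= 1575/√(1440×1834) = 1575/√2640960 ≈ 1575/1625.1031 ≈ 0.9692

r ≈ 0.9692


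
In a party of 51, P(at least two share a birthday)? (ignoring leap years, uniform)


P(all different) = Π(365-i)/365 for i=0..50
= 0.025568
P(match) = 1 - 0.025568 = 0.974432

P ≈ 0.9744 ≈ 97.44%


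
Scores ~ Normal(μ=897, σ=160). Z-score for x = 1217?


z = (x - μ)/σ = (1217 - 897)/160 = 2.0

z = 2.0


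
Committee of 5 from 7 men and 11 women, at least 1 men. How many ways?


Count by #men:
  1M,4W: C(7,1)×C(11,4)=2310
  2M,3W: C(7,2)×C(11,3)=3465
  3M,2W: C(7,3)×C(11,2)=1925
  4M,1W: C(7,4)×C(11,1)=385
  5M,0W: C(7,5)×C(11,0)=21
Total = 8106

8106


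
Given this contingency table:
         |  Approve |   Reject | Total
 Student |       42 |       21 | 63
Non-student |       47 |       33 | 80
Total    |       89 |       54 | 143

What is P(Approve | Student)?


P(Approve | Student) = 42/(42+21) = 42/63 = 2/3

P(Approve|Student) = 2/3 ≈ 66.67%


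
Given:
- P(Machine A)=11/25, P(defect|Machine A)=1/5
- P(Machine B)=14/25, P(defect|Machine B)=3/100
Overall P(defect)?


P(B) = Σ P(B|Aᵢ)×P(Aᵢ)
  1/5×11/25 = 11/125
  3/100×14/25 = 21/1250
Sum = 131/1250

P(defect) = 131/1250 ≈ 10.48%


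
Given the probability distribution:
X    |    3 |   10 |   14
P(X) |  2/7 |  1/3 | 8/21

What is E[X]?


E[X] = Σ x·P(X=x)
= (3)×(2/7) + (10)×(1/3) + (14)×(8/21)
= 200/21

E[X] = 200/21


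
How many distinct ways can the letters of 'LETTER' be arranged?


Letters: 6, freq: {'L': 1, 'E': 2, 'T': 2, 'R': 1}
6!/(1!×2!×2!×1!) = 720/4 = 180

180


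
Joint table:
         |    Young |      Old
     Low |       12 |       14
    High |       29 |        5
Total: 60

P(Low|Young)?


P(Low|Young) = 12/(12+29) = 12/41

P = 12/41 ≈ 29.27%


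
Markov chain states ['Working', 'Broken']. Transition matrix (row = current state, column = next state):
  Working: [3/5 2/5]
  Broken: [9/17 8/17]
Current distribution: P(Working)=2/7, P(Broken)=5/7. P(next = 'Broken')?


P(next=Broken) = Σᵢ P(now=i)×P(i→Broken)
= 2/7×2/5 + 5/7×8/17
= 4/35 + 40/119 = 268/595

P = 268/595 ≈ 0.4504


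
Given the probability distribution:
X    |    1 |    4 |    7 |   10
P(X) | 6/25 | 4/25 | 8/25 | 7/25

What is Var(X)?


E[X] = 148/25
E[X²] = 1162/25
Var(X) = E[X²] - (E[X])² = 1162/25 - 21904/625 = 7146/625

Var(X) = 7146/625 ≈ 11.4336


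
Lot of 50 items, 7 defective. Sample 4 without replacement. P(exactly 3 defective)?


Hypergeometric: C(7,3)×C(43,1)/C(50,4)
= 35×43/230300 = 43/6580

P(X=3) = 43/6580 ≈ 0.65%


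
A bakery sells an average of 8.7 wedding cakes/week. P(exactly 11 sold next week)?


Poisson(λ=8.7): P(X=11) = e^(-λ)×λ^k/k!
= e^(-8.7) × 8.7^11 / 11!
≈ 0.000166585811 × 21612837034.7 / 39916800 ≈ 0.090197

P(X=11) ≈ 0.090197 ≈ 9.02%


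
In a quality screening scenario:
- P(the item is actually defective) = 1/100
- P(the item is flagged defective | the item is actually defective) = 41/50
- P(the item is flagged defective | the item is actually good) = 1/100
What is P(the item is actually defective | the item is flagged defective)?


Using Bayes' theorem:
P(A|B) = P(B|A)·P(A) / P(B)

P(the item is flagged defective) = 41/50 × 1/100 + 1/100 × 99/100
= 41/5000 + 99/10000 = 181/10000

P(the item is actually defective|the item is flagged defective) = (41/5000) / (181/10000) = 82/181

P(the item is actually defective|the item is flagged defective) = 82/181 ≈ 45.30%


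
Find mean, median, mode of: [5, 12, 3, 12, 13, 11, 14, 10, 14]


Sorted: [3, 5, 10, 11, 12, 12, 13, 14, 14]
Mean = 94/9
Median = 12
Freq: {5: 1, 12: 2, 3: 1, 13: 1, 11: 1, 14: 2, 10: 1}
Mode: [12, 14]

Mean=94/9, Median=12, Mode=[12, 14]


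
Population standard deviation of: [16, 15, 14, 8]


Mean = 53/4
  (16-53/4)²=121/16
  (15-53/4)²=49/16
  (14-53/4)²=9/16
  (8-53/4)²=441/16
Σ(x-μ)² = 155/4
σ² = (155/4)/4 = 155/16

σ = √(155/16) ≈ 3.1125


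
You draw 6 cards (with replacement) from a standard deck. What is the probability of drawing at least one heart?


P(not a heart) = 39/52 = 3/4
P(none in 6 draws) = (3/4)^6 = 729/4096
P(≥1 heart) = 1 - 729/4096 = 3367/4096

P = 3367/4096 ≈ 82.20%


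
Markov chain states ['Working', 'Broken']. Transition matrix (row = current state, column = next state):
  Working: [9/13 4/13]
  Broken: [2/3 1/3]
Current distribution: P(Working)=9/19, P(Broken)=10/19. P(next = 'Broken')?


P(next=Broken) = Σᵢ P(now=i)×P(i→Broken)
= 9/19×4/13 + 10/19×1/3
= 36/247 + 10/57 = 238/741

P = 238/741 ≈ 0.3212


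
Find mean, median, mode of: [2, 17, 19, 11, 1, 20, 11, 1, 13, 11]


Sorted: [1, 1, 2, 11, 11, 11, 13, 17, 19, 20]
Mean = 106/10 = 53/5
Median = 11
Freq: {2: 1, 17: 1, 19: 1, 11: 3, 1: 2, 20: 1, 13: 1}
Mode: [11]

Mean=53/5, Median=11, Mode=11


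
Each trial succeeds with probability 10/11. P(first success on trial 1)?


Geometric: P(X=1) = (1-p)^(k-1)×p = (1/11)^0×10/11 = 10/11

P(X=1) = 10/11 ≈ 90.91%


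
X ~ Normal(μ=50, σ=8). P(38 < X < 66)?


z₁=(38-50)/8=-1.5, z₂=(66-50)/8=2.0
P = Φ(2.0) - Φ(-1.5) = 0.977250 - 0.066807 = 0.910443 ≈ 0.9104

P(38 < X < 66) ≈ 0.9104


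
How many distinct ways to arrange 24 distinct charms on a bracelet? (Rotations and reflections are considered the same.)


Free circular arrangements: rotations and reflections both identified.
(n-1)!/2 = 23!/2 = 25852016738884976640000/2 = 12926008369442488320000

12926008369442488320000


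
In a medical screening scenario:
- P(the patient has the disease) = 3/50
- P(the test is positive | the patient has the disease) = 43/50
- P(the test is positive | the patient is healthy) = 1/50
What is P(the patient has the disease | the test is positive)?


Using Bayes' theorem:
P(A|B) = P(B|A)·P(A) / P(B)

P(the test is positive) = 43/50 × 3/50 + 1/50 × 47/50
= 129/2500 + 47/2500 = 44/625

P(the patient has the disease|the test is positive) = (129/2500) / (44/625) = 129/176

P(the patient has the disease|the test is positive) = 129/176 ≈ 73.30%


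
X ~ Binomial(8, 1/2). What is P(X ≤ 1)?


P(X ≤ 1) = Σ P(X=i) for i=0..1
P(X=0) = 1/256
P(X=1) = 1/32
Sum = 9/256

P(X ≤ 1) = 9/256 ≈ 3.52%


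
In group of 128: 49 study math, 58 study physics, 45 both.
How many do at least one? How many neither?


|A∪B| = 49+58-45 = 62
Neither = 128-62 = 66

At least one: 62; Neither: 66


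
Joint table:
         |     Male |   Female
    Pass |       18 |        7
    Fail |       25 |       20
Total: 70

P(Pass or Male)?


P(Pass∨Male) = P(Pass) + P(Male) - P(Pass∧Male)
= (25 + 43 - 18)/70 = 50/70 = 5/7

P = 5/7 ≈ 71.43%


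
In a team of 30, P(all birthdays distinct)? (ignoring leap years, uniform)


P(all different) = Π(365-i)/365 for i=0..29
= (365/365)×(364/365)×...×(336/365)
= 0.293684

P ≈ 0.2937 ≈ 29.37%


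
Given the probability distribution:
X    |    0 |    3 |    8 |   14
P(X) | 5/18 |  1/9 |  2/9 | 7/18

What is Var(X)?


E[X] = 68/9
E[X²] = 823/9
Var(X) = E[X²] - (E[X])² = 823/9 - 4624/81 = 2783/81

Var(X) = 2783/81 ≈ 34.3580


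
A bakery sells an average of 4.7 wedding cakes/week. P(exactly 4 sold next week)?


Poisson(λ=4.7): P(X=4) = e^(-λ)×λ^k/k!
= e^(-4.7) × 4.7^4 / 4!
≈ 0.009095277102 × 487.9681 / 24 ≈ 0.184925

P(X=4) ≈ 0.184925 ≈ 18.49%


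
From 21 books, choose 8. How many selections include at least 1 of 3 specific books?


Complement: C(21,8) - C(18,8) = 203490 - 43758 = 159732

159732


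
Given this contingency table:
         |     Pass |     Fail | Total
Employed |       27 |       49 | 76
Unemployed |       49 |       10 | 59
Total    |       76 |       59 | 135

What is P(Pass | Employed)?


P(Pass | Employed) = 27/(27+49) = 27/76

P(Pass|Employed) = 27/76 ≈ 35.53%


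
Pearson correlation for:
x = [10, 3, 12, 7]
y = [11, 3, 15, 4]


n=4, Σx=32, Σy=33, Σxy=327, Σx²=302, Σy²=371
r = (4×327 - 32×33)/√((4×302 - 32²)(4×371 - 33²))
= 252/√(184×395) = 252/√72680 ≈ 252/269.5923 ≈ 0.9347

r ≈ 0.9347


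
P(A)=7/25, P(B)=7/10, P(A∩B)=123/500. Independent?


P(A)×P(B) = 49/250
P(A∩B) = 123/500
Not equal → NOT independent

No, not independent


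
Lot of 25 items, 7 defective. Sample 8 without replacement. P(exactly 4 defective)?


Hypergeometric: C(7,4)×C(18,4)/C(25,8)
= 35×3060/1081575 = 476/4807

P(X=4) = 476/4807 ≈ 9.90%


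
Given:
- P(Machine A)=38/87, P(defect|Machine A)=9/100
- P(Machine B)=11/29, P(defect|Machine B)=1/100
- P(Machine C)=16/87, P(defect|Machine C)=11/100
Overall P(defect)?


P(B) = Σ P(B|Aᵢ)×P(Aᵢ)
  9/100×38/87 = 57/1450
  1/100×11/29 = 11/2900
  11/100×16/87 = 44/2175
Sum = 19/300

P(defect) = 19/300 ≈ 6.33%


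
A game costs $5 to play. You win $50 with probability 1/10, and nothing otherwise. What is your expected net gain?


E[gain] = (50-5)×1/10 + (-5)×9/10
= 9/2 - 9/2 = 0

Expected net gain = $0 ≈ $0.00


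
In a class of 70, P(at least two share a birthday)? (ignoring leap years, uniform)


P(all different) = Π(365-i)/365 for i=0..69
= 0.000840
P(match) = 1 - 0.000840 = 0.999160

P ≈ 0.9992 ≈ 99.92%


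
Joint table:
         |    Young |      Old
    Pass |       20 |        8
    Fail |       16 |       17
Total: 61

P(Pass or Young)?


P(Pass∨Young) = P(Pass) + P(Young) - P(Pass∧Young)
= (28 + 36 - 20)/61 = 44/61

P = 44/61 ≈ 72.13%


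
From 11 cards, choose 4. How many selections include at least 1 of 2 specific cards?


Complement: C(11,4) - C(9,4) = 330 - 126 = 204

204


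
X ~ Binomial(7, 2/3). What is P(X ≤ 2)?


P(X ≤ 2) = Σ P(X=i) for i=0..2
P(X=0) = 1/2187
P(X=1) = 14/2187
P(X=2) = 28/729
Sum = 11/243

P(X ≤ 2) = 11/243 ≈ 4.53%


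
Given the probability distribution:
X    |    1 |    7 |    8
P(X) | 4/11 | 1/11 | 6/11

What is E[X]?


E[X] = Σ x·P(X=x)
= (1)×(4/11) + (7)×(1/11) + (8)×(6/11)
= 59/11

E[X] = 59/11


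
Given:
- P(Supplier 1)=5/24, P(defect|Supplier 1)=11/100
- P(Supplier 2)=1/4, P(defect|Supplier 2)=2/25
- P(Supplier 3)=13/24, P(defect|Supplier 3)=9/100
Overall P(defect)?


P(B) = Σ P(B|Aᵢ)×P(Aᵢ)
  11/100×5/24 = 11/480
  2/25×1/4 = 1/50
  9/100×13/24 = 39/800
Sum = 11/120

P(defect) = 11/120 ≈ 9.17%


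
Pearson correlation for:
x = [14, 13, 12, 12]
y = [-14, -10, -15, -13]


n=4, Σx=51, Σy=-52, Σxy=-662, Σx²=653, Σy²=690
r = (4×(-662) - 51×(-52))/√((4×653 - 51²)(4×690 - (-52)²))
= 4/√(11×56) = 4/√616 ≈ 4/24.8193 ≈ 0.1612

r ≈ 0.1612


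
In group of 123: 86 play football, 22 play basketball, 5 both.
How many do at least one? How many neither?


|A∪B| = 86+22-5 = 103
Neither = 123-103 = 20

At least one: 103; Neither: 20


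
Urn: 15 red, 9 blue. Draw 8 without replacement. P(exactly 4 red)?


Hypergeometric: C(15,4)×C(9,4)/C(24,8)
= 1365×126/735471 = 19110/81719

P(X=4) = 19110/81719 ≈ 23.39%


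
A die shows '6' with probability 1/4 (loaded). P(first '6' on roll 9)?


Geometric: P(X=9) = (1-p)^(k-1)×p = (3/4)^8×1/4 = 6561/262144

P(X=9) = 6561/262144 ≈ 2.50%


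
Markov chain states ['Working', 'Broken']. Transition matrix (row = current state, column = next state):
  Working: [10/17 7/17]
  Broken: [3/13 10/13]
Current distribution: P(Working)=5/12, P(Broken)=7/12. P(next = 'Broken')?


P(next=Broken) = Σᵢ P(now=i)×P(i→Broken)
= 5/12×7/17 + 7/12×10/13
= 35/204 + 35/78 = 1645/2652

P = 1645/2652 ≈ 0.6203


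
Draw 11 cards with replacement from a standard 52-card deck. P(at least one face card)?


P(not a face card) = 40/52 = 10/13
P(none in 11 draws) = (10/13)^11 = 100000000000/1792160394037
P(≥1 face card) = 1 - 100000000000/1792160394037 = 1692160394037/1792160394037

P = 1692160394037/1792160394037 ≈ 94.42%


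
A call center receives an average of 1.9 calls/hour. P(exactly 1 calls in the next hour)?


Poisson(λ=1.9): P(X=1) = e^(-λ)×λ^k/k!
= e^(-1.9) × 1.9^1 / 1!
≈ 0.1495686192 × 1.9 / 1 ≈ 0.284180

P(X=1) ≈ 0.284180 ≈ 28.42%


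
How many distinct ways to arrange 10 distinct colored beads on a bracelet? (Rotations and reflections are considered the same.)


Free circular arrangements: rotations and reflections both identified.
(n-1)!/2 = 9!/2 = 362880/2 = 181440

181440


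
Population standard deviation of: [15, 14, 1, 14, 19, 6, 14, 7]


Mean = 90/8 = 45/4
  (15-45/4)²=225/16
  (14-45/4)²=121/16
  (1-45/4)²=1681/16
  (14-45/4)²=121/16
  (19-45/4)²=961/16
  (6-45/4)²=441/16
  (14-45/4)²=121/16
  (7-45/4)²=289/16
Σ(x-μ)² = 495/2
σ² = (495/2)/8 = 495/16

σ = √(495/16) ≈ 5.5621


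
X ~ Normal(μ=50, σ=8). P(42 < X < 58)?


z₁=(42-50)/8=-1.0, z₂=(58-50)/8=1.0
P = Φ(1.0) - Φ(-1.0) = 0.841345 - 0.158655 = 0.682690 ≈ 0.6827

P(42 < X < 58) ≈ 0.6827


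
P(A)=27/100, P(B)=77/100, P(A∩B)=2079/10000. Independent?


P(A)×P(B) = 2079/10000
P(A∩B) = 2079/10000
Equal ✓ → Independent

Yes, independent


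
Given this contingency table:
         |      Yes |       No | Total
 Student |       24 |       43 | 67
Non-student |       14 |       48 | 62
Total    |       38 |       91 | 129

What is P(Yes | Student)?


P(Yes | Student) = 24/(24+43) = 24/67

P(Yes|Student) = 24/67 ≈ 35.82%


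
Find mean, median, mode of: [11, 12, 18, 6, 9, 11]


Sorted: [6, 9, 11, 11, 12, 18]
Mean = 67/6
Median = 11
Freq: {11: 2, 12: 1, 18: 1, 6: 1, 9: 1}
Mode: [11]

Mean=67/6, Median=11, Mode=11


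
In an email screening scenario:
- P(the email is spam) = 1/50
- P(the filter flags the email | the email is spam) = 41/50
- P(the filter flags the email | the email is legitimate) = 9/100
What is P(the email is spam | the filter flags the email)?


Using Bayes' theorem:
P(A|B) = P(B|A)·P(A) / P(B)

P(the filter flags the email) = 41/50 × 1/50 + 9/100 × 49/50
= 41/2500 + 441/5000 = 523/5000

P(the email is spam|the filter flags the email) = (41/2500) / (523/5000) = 82/523

P(the email is spam|the filter flags the email) = 82/523 ≈ 15.68%


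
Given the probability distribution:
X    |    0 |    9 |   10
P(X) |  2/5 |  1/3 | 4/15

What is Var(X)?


E[X] = 17/3
E[X²] = 161/3
Var(X) = E[X²] - (E[X])² = 161/3 - 289/9 = 194/9

Var(X) = 194/9 ≈ 21.5556


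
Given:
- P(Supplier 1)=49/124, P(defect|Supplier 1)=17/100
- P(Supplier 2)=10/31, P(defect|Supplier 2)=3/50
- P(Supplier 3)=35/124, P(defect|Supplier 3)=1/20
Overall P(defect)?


P(B) = Σ P(B|Aᵢ)×P(Aᵢ)
  17/100×49/124 = 833/12400
  3/50×10/31 = 3/155
  1/20×35/124 = 7/496
Sum = 78/775

P(defect) = 78/775 ≈ 10.06%


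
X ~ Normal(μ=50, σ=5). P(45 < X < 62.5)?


z₁=(45-50)/5=-1.0, z₂=(62.5-50)/5=2.5
P = Φ(2.5) - Φ(-1.0) = 0.993790 - 0.158655 = 0.835135 ≈ 0.8351

P(45 < X < 62.5) ≈ 0.8351


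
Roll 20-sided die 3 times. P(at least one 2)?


P(no 2)^3 = (19/20)^3 = 6859/8000
P(≥1) = 1 - 6859/8000 = 1141/8000

P = 1141/8000 ≈ 14.26%


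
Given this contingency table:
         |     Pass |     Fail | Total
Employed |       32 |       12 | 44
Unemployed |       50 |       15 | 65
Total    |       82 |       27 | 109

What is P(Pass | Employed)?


P(Pass | Employed) = 32/(32+12) = 32/44 = 8/11

P(Pass|Employed) = 8/11 ≈ 72.73%


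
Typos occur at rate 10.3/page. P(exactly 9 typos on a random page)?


Poisson(λ=10.3): P(X=9) = e^(-λ)×λ^k/k!
= e^(-10.3) × 10.3^9 / 9!
≈ 3.363309519e-05 × 1304773183.83 / 362880 ≈ 0.120931

P(X=9) ≈ 0.120931 ≈ 12.09%


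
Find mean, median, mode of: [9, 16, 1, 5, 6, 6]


Sorted: [1, 5, 6, 6, 9, 16]
Mean = 43/6
Median = 6
Freq: {9: 1, 16: 1, 1: 1, 5: 1, 6: 2}
Mode: [6]

Mean=43/6, Median=6, Mode=6


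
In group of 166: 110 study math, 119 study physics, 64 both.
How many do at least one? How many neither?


|A∪B| = 110+119-64 = 165
Neither = 166-165 = 1

At least one: 165; Neither: 1


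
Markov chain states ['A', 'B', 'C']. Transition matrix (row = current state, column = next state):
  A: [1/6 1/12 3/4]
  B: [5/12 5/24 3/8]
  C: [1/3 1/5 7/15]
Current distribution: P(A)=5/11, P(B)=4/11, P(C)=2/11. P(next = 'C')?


P(next=C) = Σᵢ P(now=i)×P(i→C)
= 5/11×3/4 + 4/11×3/8 + 2/11×7/15
= 15/44 + 3/22 + 14/165 = 371/660

P = 371/660 ≈ 0.5621


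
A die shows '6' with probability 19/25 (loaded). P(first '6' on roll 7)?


Geometric: P(X=7) = (1-p)^(k-1)×p = (6/25)^6×19/25 = 886464/6103515625

P(X=7) = 886464/6103515625 ≈ 0.01%


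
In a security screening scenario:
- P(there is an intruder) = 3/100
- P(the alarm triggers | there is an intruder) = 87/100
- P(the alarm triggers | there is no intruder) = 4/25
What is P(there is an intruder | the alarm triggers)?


Using Bayes' theorem:
P(A|B) = P(B|A)·P(A) / P(B)

P(the alarm triggers) = 87/100 × 3/100 + 4/25 × 97/100
= 261/10000 + 97/625 = 1813/10000

P(there is an intruder|the alarm triggers) = (261/10000) / (1813/10000) = 261/1813

P(there is an intruder|the alarm triggers) = 261/1813 ≈ 14.40%


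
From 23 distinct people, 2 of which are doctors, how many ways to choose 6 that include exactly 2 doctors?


Choose 2 of the 2 doctors and 4 of the other 21 people:
C(2,2)×C(21,4) = 1×5985 = 5985

5985


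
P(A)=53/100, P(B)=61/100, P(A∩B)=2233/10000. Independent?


P(A)×P(B) = 3233/10000
P(A∩B) = 2233/10000
Not equal → NOT independent

No, not independent


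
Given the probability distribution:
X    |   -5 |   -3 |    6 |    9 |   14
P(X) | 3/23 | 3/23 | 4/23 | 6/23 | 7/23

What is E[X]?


E[X] = Σ x·P(X=x)
= (-5)×(3/23) + (-3)×(3/23) + (6)×(4/23) + (9)×(6/23) + (14)×(7/23)
= 152/23

E[X] = 152/23


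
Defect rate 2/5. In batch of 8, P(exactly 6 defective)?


Binomial: P(X=6) = C(8,6)×p^6×(1-p)^2
= 28 × 64/15625 × 9/25 = 16128/390625

P(X=6) = 16128/390625 ≈ 4.13%


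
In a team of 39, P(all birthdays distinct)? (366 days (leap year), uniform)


P(all different) = Π(366-i)/366 for i=0..38
= (366/366)×(365/366)×...×(328/366)
= 0.122510

P ≈ 0.1225 ≈ 12.25%


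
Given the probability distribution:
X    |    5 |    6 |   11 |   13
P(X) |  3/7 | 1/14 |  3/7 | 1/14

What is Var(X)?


E[X] = 115/14
E[X²] = 1081/14
Var(X) = E[X²] - (E[X])² = 1081/14 - 13225/196 = 1909/196

Var(X) = 1909/196 ≈ 9.7398


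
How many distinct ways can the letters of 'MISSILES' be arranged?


Letters: 8, freq: {'M': 1, 'I': 2, 'S': 3, 'L': 1, 'E': 1}
8!/(1!×2!×3!×1!×1!) = 40320/12 = 3360

3360


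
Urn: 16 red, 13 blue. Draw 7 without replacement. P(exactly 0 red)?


Hypergeometric: C(16,0)×C(13,7)/C(29,7)
= 1×1716/1560780 = 11/10005

P(X=0) = 11/10005 ≈ 0.11%


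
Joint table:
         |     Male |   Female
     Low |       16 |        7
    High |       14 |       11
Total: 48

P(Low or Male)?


P(Low∨Male) = P(Low) + P(Male) - P(Low∧Male)
= (23 + 30 - 16)/48 = 37/48

P = 37/48 ≈ 77.08%


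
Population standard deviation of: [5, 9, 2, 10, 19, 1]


Mean = 46/6 = 23/3
  (5-23/3)²=64/9
  (9-23/3)²=16/9
  (2-23/3)²=289/9
  (10-23/3)²=49/9
  (19-23/3)²=1156/9
  (1-23/3)²=400/9
Σ(x-μ)² = 658/3
σ² = (658/3)/6 = 329/9

σ = √(329/9) ≈ 6.0461


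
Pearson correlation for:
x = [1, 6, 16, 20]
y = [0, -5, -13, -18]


n=4, Σx=43, Σy=-36, Σxy=-598, Σx²=693, Σy²=518
r = (4×(-598) - 43×(-36))/√((4×693 - 43²)(4×518 - (-36)²))
= -844/√(923×776) = -844/√716248 ≈ -844/846.3144 ≈ -0.9973

r ≈ -0.9973


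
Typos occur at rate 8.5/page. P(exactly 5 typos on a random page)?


Poisson(λ=8.5): P(X=5) = e^(-λ)×λ^k/k!
= e^(-8.5) × 8.5^5 / 5!
≈ 0.000203468369 × 44370.53125 / 120 ≈ 0.075233

P(X=5) ≈ 0.075233 ≈ 7.52%


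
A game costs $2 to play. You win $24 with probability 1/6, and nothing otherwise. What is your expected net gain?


E[gain] = (24-2)×1/6 + (-2)×5/6
= 11/3 - 5/3 = 2

Expected net gain = $2 ≈ $2.00


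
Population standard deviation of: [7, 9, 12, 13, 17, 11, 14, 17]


Mean = 100/8 = 25/2
  (7-25/2)²=121/4
  (9-25/2)²=49/4
  (12-25/2)²=1/4
  (13-25/2)²=1/4
  (17-25/2)²=81/4
  (11-25/2)²=9/4
  (14-25/2)²=9/4
  (17-25/2)²=81/4
Σ(x-μ)² = 88
σ² = 88/8 = 11

σ = √(11) ≈ 3.3166


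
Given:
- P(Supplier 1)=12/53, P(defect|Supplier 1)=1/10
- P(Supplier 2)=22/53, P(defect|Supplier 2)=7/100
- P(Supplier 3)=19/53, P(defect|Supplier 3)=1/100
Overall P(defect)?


P(B) = Σ P(B|Aᵢ)×P(Aᵢ)
  1/10×12/53 = 6/265
  7/100×22/53 = 77/2650
  1/100×19/53 = 19/5300
Sum = 293/5300

P(defect) = 293/5300 ≈ 5.53%


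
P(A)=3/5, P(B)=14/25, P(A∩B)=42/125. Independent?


P(A)×P(B) = 42/125
P(A∩B) = 42/125
Equal ✓ → Independent

Yes, independent


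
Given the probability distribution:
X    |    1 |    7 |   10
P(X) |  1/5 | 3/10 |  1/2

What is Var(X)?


E[X] = 73/10
E[X²] = 649/10
Var(X) = E[X²] - (E[X])² = 649/10 - 5329/100 = 1161/100

Var(X) = 1161/100 ≈ 11.6100


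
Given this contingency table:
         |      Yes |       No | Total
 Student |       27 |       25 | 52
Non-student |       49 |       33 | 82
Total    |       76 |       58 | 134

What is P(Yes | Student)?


P(Yes | Student) = 27/(27+25) = 27/52

P(Yes|Student) = 27/52 ≈ 51.92%


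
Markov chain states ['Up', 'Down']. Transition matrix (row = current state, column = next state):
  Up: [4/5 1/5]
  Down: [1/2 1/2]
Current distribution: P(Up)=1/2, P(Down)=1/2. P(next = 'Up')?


P(next=Up) = Σᵢ P(now=i)×P(i→Up)
= 1/2×4/5 + 1/2×1/2
= 2/5 + 1/4 = 13/20

P = 13/20 ≈ 0.6500


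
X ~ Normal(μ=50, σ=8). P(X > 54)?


z = (54-50)/8 = 0.5
P(X > 54) = 1 - P(Z ≤ 0.5) = 1 - 0.6915 = 0.3085

P(X > 54) ≈ 0.3085


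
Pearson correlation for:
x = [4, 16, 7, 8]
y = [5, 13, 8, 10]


n=4, Σx=35, Σy=36, Σxy=364, Σx²=385, Σy²=358
r = (4×364 - 35×36)/√((4×385 - 35²)(4×358 - 36²))
= 196/√(315×136) = 196/√42840 ≈ 196/206.9783 ≈ 0.9470

r ≈ 0.9470


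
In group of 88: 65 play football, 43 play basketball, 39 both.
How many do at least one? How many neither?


|A∪B| = 65+43-39 = 69
Neither = 88-69 = 19

At least one: 69; Neither: 19


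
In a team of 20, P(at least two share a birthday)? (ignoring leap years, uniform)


P(all different) = Π(365-i)/365 for i=0..19
= 0.588562
P(match) = 1 - 0.588562 = 0.411438

P ≈ 0.4114 ≈ 41.14%


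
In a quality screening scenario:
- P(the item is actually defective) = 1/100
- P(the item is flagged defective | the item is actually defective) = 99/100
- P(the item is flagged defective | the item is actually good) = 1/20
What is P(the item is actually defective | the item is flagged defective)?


Using Bayes' theorem:
P(A|B) = P(B|A)·P(A) / P(B)

P(the item is flagged defective) = 99/100 × 1/100 + 1/20 × 99/100
= 99/10000 + 99/2000 = 297/5000

P(the item is actually defective|the item is flagged defective) = (99/10000) / (297/5000) = 1/6

P(the item is actually defective|the item is flagged defective) = 1/6 ≈ 16.67%


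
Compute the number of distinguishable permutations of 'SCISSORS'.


Letters: 8, freq: {'S': 4, 'C': 1, 'I': 1, 'O': 1, 'R': 1}
8!/(4!×1!×1!×1!×1!) = 40320/24 = 1680

1680


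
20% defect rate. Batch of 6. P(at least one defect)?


P(all good) = (4/5)^6 = 4096/15625
P(≥1 defect) = 11529/15625

P = 11529/15625 ≈ 73.79%


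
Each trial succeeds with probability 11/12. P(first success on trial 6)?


Geometric: P(X=6) = (1-p)^(k-1)×p = (1/12)^5×11/12 = 11/2985984

P(X=6) = 11/2985984 ≈ 0.00%


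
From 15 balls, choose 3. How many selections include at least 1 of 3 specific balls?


Complement: C(15,3) - C(12,3) = 455 - 220 = 235

235


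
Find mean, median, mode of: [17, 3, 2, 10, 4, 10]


Sorted: [2, 3, 4, 10, 10, 17]
Mean = 46/6 = 23/3
Median = 7
Freq: {17: 1, 3: 1, 2: 1, 10: 2, 4: 1}
Mode: [10]

Mean=23/3, Median=7, Mode=10


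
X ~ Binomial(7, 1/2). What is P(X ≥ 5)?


P(X ≥ 5) = Σ P(X=i) for i=5..7
P(X=5) = 21/128
P(X=6) = 7/128
P(X=7) = 1/128
Sum = 29/128

P(X ≥ 5) = 29/128 ≈ 22.66%


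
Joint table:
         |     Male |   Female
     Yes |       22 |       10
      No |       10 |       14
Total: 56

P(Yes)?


P(Yes) = (22+10)/56 = 32/56 = 4/7

P(Yes) = 4/7 ≈ 57.14%


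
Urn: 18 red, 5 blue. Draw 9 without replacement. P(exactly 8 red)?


Hypergeometric: C(18,8)×C(5,1)/C(23,9)
= 43758×5/817190 = 117/437

P(X=8) = 117/437 ≈ 26.77%


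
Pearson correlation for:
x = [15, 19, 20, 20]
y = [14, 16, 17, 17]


n=4, Σx=74, Σy=64, Σxy=1194, Σx²=1386, Σy²=1030
r = (4×1194 - 74×64)/√((4×1386 - 74²)(4×1030 - 64²))
= 40/√(68×24) = 40/√1632 ≈ 40/40.3980 ≈ 0.9901

r ≈ 0.9901


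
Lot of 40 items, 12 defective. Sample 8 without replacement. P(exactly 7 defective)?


Hypergeometric: C(12,7)×C(28,1)/C(40,8)
= 792×28/76904685 = 224/776815

P(X=7) = 224/776815 ≈ 0.03%


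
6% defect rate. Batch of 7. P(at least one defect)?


P(all good) = (47/50)^7 = 506623120463/781250000000
P(≥1 defect) = 274626879537/781250000000

P = 274626879537/781250000000 ≈ 35.15%


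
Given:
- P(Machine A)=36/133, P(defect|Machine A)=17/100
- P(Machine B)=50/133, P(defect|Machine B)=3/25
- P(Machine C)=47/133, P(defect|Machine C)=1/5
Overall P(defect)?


P(B) = Σ P(B|Aᵢ)×P(Aᵢ)
  17/100×36/133 = 153/3325
  3/25×50/133 = 6/133
  1/5×47/133 = 47/665
Sum = 538/3325

P(defect) = 538/3325 ≈ 16.18%


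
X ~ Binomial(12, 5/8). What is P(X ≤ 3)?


P(X ≤ 3) = Σ P(X=i) for i=0..3
P(X=0) = 531441/68719476736
P(X=1) = 2657205/17179869184
P(X=2) = 48715425/34359738368
P(X=3) = 135320625/17179869184
Sum = 649873611/68719476736

P(X ≤ 3) = 649873611/68719476736 ≈ 0.95%


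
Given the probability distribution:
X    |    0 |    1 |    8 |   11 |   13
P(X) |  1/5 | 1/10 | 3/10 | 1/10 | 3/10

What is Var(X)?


E[X] = 15/2
E[X²] = 821/10
Var(X) = E[X²] - (E[X])² = 821/10 - 225/4 = 517/20

Var(X) = 517/20 ≈ 25.8500


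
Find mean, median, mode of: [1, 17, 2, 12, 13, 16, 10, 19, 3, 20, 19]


Sorted: [1, 2, 3, 10, 12, 13, 16, 17, 19, 19, 20]
Mean = 132/11 = 12
Median = 13
Freq: {1: 1, 17: 1, 2: 1, 12: 1, 13: 1, 16: 1, 10: 1, 19: 2, 3: 1, 20: 1}
Mode: [19]

Mean=12, Median=13, Mode=19
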